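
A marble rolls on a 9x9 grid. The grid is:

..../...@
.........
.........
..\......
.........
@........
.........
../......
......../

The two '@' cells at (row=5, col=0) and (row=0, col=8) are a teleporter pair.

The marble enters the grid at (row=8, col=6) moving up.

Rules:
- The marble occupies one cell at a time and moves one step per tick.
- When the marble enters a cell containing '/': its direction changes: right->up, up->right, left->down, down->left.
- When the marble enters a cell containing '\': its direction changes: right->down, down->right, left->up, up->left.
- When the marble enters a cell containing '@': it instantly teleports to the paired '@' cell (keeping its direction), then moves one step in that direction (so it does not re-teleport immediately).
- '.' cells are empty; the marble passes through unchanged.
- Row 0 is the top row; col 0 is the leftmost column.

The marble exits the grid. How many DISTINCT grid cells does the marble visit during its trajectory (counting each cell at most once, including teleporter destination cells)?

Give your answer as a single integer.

Answer: 9

Derivation:
Step 1: enter (8,6), '.' pass, move up to (7,6)
Step 2: enter (7,6), '.' pass, move up to (6,6)
Step 3: enter (6,6), '.' pass, move up to (5,6)
Step 4: enter (5,6), '.' pass, move up to (4,6)
Step 5: enter (4,6), '.' pass, move up to (3,6)
Step 6: enter (3,6), '.' pass, move up to (2,6)
Step 7: enter (2,6), '.' pass, move up to (1,6)
Step 8: enter (1,6), '.' pass, move up to (0,6)
Step 9: enter (0,6), '.' pass, move up to (-1,6)
Step 10: at (-1,6) — EXIT via top edge, pos 6
Distinct cells visited: 9 (path length 9)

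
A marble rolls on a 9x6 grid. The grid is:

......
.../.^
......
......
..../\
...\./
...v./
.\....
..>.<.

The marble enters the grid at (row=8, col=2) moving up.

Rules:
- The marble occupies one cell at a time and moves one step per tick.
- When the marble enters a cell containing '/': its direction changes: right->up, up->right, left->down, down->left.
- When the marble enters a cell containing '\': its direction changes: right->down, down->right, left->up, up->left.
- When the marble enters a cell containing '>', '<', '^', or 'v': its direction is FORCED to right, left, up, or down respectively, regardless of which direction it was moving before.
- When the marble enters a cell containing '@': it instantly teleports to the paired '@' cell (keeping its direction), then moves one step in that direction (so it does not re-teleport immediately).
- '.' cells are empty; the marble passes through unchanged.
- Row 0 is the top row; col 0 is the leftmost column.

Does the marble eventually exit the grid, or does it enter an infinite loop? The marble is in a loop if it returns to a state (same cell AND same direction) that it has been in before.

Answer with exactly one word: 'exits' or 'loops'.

Answer: loops

Derivation:
Step 1: enter (8,2), '>' forces up->right, move right to (8,3)
Step 2: enter (8,3), '.' pass, move right to (8,4)
Step 3: enter (8,4), '<' forces right->left, move left to (8,3)
Step 4: enter (8,3), '.' pass, move left to (8,2)
Step 5: enter (8,2), '>' forces left->right, move right to (8,3)
Step 6: at (8,3) dir=right — LOOP DETECTED (seen before)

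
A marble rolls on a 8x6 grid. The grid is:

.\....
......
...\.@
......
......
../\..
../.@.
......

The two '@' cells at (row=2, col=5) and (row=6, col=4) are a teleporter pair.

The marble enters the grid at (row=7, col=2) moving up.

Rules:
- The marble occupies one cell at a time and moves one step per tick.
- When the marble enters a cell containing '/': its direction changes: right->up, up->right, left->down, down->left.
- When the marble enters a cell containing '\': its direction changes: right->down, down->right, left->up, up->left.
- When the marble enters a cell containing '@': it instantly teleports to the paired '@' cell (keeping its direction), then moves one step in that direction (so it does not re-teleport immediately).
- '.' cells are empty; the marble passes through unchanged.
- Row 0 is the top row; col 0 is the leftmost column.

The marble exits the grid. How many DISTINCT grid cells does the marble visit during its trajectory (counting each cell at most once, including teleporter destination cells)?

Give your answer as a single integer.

Step 1: enter (7,2), '.' pass, move up to (6,2)
Step 2: enter (6,2), '/' deflects up->right, move right to (6,3)
Step 3: enter (6,3), '.' pass, move right to (6,4)
Step 4: enter (6,4), '@' teleport (6,4)->(2,5), also enter (2,5), move right to (2,6)
Step 5: at (2,6) — EXIT via right edge, pos 2
Distinct cells visited: 5 (path length 5)

Answer: 5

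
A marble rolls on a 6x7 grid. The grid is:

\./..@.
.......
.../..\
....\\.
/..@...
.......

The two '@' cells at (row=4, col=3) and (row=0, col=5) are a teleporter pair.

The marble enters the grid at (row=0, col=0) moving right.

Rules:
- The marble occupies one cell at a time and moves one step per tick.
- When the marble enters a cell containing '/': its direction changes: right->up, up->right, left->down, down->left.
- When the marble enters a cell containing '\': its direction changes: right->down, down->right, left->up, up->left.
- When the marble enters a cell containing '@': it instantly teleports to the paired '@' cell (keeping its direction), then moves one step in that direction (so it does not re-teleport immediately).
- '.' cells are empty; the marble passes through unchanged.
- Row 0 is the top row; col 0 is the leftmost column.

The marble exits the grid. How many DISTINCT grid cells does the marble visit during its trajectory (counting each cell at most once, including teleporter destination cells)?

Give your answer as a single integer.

Answer: 5

Derivation:
Step 1: enter (0,0), '\' deflects right->down, move down to (1,0)
Step 2: enter (1,0), '.' pass, move down to (2,0)
Step 3: enter (2,0), '.' pass, move down to (3,0)
Step 4: enter (3,0), '.' pass, move down to (4,0)
Step 5: enter (4,0), '/' deflects down->left, move left to (4,-1)
Step 6: at (4,-1) — EXIT via left edge, pos 4
Distinct cells visited: 5 (path length 5)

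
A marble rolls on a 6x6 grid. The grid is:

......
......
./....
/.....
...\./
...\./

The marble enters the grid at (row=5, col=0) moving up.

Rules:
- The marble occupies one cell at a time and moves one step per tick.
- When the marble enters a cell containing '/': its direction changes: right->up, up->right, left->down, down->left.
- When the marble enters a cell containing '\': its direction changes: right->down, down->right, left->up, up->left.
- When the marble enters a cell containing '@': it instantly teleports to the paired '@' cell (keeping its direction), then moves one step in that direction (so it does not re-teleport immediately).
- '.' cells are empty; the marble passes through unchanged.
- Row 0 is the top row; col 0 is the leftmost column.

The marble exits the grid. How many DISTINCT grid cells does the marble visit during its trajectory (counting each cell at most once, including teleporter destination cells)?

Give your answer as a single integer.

Step 1: enter (5,0), '.' pass, move up to (4,0)
Step 2: enter (4,0), '.' pass, move up to (3,0)
Step 3: enter (3,0), '/' deflects up->right, move right to (3,1)
Step 4: enter (3,1), '.' pass, move right to (3,2)
Step 5: enter (3,2), '.' pass, move right to (3,3)
Step 6: enter (3,3), '.' pass, move right to (3,4)
Step 7: enter (3,4), '.' pass, move right to (3,5)
Step 8: enter (3,5), '.' pass, move right to (3,6)
Step 9: at (3,6) — EXIT via right edge, pos 3
Distinct cells visited: 8 (path length 8)

Answer: 8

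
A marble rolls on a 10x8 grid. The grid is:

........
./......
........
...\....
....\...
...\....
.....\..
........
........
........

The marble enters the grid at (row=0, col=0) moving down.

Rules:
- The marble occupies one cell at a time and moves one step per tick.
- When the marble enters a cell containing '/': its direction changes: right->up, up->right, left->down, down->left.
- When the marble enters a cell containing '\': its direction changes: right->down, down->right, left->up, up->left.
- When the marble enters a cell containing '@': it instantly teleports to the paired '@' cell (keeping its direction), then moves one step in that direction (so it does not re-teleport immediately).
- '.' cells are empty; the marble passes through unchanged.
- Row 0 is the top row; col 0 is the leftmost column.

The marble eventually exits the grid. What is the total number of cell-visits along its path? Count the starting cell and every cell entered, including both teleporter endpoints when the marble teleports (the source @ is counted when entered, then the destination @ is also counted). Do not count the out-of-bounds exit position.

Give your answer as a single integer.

Step 1: enter (0,0), '.' pass, move down to (1,0)
Step 2: enter (1,0), '.' pass, move down to (2,0)
Step 3: enter (2,0), '.' pass, move down to (3,0)
Step 4: enter (3,0), '.' pass, move down to (4,0)
Step 5: enter (4,0), '.' pass, move down to (5,0)
Step 6: enter (5,0), '.' pass, move down to (6,0)
Step 7: enter (6,0), '.' pass, move down to (7,0)
Step 8: enter (7,0), '.' pass, move down to (8,0)
Step 9: enter (8,0), '.' pass, move down to (9,0)
Step 10: enter (9,0), '.' pass, move down to (10,0)
Step 11: at (10,0) — EXIT via bottom edge, pos 0
Path length (cell visits): 10

Answer: 10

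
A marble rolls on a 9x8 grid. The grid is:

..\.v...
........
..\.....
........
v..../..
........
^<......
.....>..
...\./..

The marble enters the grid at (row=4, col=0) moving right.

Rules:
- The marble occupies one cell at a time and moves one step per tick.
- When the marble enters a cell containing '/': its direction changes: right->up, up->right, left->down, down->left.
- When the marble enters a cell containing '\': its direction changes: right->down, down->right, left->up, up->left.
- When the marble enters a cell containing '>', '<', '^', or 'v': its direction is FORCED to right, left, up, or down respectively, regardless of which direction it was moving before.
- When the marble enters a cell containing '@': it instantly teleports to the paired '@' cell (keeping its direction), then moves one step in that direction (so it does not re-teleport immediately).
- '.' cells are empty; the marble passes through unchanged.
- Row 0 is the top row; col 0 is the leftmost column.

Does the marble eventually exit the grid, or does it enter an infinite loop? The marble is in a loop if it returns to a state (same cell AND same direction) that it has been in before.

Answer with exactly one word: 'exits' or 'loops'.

Answer: loops

Derivation:
Step 1: enter (4,0), 'v' forces right->down, move down to (5,0)
Step 2: enter (5,0), '.' pass, move down to (6,0)
Step 3: enter (6,0), '^' forces down->up, move up to (5,0)
Step 4: enter (5,0), '.' pass, move up to (4,0)
Step 5: enter (4,0), 'v' forces up->down, move down to (5,0)
Step 6: at (5,0) dir=down — LOOP DETECTED (seen before)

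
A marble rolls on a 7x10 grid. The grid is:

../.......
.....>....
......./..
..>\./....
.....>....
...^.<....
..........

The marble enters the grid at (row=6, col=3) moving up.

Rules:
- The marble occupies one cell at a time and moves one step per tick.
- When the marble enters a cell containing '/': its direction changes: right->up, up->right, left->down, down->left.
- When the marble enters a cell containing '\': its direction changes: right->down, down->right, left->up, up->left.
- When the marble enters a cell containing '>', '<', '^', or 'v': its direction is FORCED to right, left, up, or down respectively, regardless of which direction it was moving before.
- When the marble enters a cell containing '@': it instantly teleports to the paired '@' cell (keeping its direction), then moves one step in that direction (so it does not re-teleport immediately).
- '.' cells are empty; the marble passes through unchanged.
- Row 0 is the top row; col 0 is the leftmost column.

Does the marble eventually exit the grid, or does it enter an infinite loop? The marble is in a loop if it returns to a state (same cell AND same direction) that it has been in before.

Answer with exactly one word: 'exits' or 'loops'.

Step 1: enter (6,3), '.' pass, move up to (5,3)
Step 2: enter (5,3), '^' forces up->up, move up to (4,3)
Step 3: enter (4,3), '.' pass, move up to (3,3)
Step 4: enter (3,3), '\' deflects up->left, move left to (3,2)
Step 5: enter (3,2), '>' forces left->right, move right to (3,3)
Step 6: enter (3,3), '\' deflects right->down, move down to (4,3)
Step 7: enter (4,3), '.' pass, move down to (5,3)
Step 8: enter (5,3), '^' forces down->up, move up to (4,3)
Step 9: at (4,3) dir=up — LOOP DETECTED (seen before)

Answer: loops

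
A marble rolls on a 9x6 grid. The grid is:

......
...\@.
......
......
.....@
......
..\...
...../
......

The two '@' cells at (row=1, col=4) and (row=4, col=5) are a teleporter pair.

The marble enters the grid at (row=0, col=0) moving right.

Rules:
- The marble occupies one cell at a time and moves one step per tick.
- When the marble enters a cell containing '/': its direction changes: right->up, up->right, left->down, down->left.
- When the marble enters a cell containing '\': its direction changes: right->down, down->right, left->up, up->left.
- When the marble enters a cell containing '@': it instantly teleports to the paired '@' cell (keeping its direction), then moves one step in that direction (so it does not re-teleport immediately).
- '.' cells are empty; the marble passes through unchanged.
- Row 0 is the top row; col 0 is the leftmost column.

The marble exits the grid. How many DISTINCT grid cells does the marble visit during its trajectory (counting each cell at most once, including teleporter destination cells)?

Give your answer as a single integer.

Answer: 6

Derivation:
Step 1: enter (0,0), '.' pass, move right to (0,1)
Step 2: enter (0,1), '.' pass, move right to (0,2)
Step 3: enter (0,2), '.' pass, move right to (0,3)
Step 4: enter (0,3), '.' pass, move right to (0,4)
Step 5: enter (0,4), '.' pass, move right to (0,5)
Step 6: enter (0,5), '.' pass, move right to (0,6)
Step 7: at (0,6) — EXIT via right edge, pos 0
Distinct cells visited: 6 (path length 6)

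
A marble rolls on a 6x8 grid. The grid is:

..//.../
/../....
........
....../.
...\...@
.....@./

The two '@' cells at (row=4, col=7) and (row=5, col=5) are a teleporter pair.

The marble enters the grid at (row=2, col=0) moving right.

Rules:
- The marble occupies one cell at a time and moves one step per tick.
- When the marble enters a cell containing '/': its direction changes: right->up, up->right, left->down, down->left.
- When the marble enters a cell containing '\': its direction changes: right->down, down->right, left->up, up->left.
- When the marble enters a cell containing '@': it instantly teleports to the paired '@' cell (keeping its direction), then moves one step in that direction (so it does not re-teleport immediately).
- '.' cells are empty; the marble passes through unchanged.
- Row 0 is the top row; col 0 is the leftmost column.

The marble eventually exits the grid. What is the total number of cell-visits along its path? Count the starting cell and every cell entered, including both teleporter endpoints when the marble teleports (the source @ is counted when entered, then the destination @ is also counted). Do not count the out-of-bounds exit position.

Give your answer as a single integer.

Answer: 8

Derivation:
Step 1: enter (2,0), '.' pass, move right to (2,1)
Step 2: enter (2,1), '.' pass, move right to (2,2)
Step 3: enter (2,2), '.' pass, move right to (2,3)
Step 4: enter (2,3), '.' pass, move right to (2,4)
Step 5: enter (2,4), '.' pass, move right to (2,5)
Step 6: enter (2,5), '.' pass, move right to (2,6)
Step 7: enter (2,6), '.' pass, move right to (2,7)
Step 8: enter (2,7), '.' pass, move right to (2,8)
Step 9: at (2,8) — EXIT via right edge, pos 2
Path length (cell visits): 8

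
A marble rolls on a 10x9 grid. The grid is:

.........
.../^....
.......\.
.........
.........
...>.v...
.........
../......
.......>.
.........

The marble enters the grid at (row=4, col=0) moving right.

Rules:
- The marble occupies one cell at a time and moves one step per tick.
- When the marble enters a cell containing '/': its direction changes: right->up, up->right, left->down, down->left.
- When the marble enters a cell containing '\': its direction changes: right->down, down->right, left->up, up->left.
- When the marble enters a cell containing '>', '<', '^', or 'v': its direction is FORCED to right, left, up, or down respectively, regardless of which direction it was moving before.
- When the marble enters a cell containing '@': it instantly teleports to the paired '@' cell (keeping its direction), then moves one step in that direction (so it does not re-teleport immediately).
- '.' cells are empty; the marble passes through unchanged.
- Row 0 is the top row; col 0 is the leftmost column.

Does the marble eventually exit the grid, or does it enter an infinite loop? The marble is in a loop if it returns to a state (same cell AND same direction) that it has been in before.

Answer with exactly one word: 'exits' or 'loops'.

Step 1: enter (4,0), '.' pass, move right to (4,1)
Step 2: enter (4,1), '.' pass, move right to (4,2)
Step 3: enter (4,2), '.' pass, move right to (4,3)
Step 4: enter (4,3), '.' pass, move right to (4,4)
Step 5: enter (4,4), '.' pass, move right to (4,5)
Step 6: enter (4,5), '.' pass, move right to (4,6)
Step 7: enter (4,6), '.' pass, move right to (4,7)
Step 8: enter (4,7), '.' pass, move right to (4,8)
Step 9: enter (4,8), '.' pass, move right to (4,9)
Step 10: at (4,9) — EXIT via right edge, pos 4

Answer: exits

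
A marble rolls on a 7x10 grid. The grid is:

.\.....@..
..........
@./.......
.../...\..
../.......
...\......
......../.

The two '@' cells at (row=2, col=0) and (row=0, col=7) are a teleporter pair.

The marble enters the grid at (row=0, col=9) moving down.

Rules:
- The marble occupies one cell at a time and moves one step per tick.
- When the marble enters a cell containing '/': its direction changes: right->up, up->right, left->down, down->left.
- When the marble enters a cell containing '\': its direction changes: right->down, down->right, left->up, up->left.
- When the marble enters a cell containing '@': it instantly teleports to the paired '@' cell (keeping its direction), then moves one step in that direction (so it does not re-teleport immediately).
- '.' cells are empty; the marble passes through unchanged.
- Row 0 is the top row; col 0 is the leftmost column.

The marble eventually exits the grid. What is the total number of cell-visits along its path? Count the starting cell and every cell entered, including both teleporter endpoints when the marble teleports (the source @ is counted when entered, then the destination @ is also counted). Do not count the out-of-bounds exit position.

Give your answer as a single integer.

Answer: 7

Derivation:
Step 1: enter (0,9), '.' pass, move down to (1,9)
Step 2: enter (1,9), '.' pass, move down to (2,9)
Step 3: enter (2,9), '.' pass, move down to (3,9)
Step 4: enter (3,9), '.' pass, move down to (4,9)
Step 5: enter (4,9), '.' pass, move down to (5,9)
Step 6: enter (5,9), '.' pass, move down to (6,9)
Step 7: enter (6,9), '.' pass, move down to (7,9)
Step 8: at (7,9) — EXIT via bottom edge, pos 9
Path length (cell visits): 7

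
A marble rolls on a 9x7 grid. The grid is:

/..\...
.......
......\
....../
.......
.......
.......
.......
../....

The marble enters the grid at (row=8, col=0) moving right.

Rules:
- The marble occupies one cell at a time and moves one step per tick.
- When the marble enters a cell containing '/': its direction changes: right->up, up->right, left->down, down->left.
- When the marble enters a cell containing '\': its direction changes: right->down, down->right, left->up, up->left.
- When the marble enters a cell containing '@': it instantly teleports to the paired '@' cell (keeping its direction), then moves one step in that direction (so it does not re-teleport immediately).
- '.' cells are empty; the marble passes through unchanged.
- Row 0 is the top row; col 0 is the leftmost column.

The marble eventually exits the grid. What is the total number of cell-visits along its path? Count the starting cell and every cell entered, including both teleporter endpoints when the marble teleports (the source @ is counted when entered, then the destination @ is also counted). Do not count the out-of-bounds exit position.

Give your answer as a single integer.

Step 1: enter (8,0), '.' pass, move right to (8,1)
Step 2: enter (8,1), '.' pass, move right to (8,2)
Step 3: enter (8,2), '/' deflects right->up, move up to (7,2)
Step 4: enter (7,2), '.' pass, move up to (6,2)
Step 5: enter (6,2), '.' pass, move up to (5,2)
Step 6: enter (5,2), '.' pass, move up to (4,2)
Step 7: enter (4,2), '.' pass, move up to (3,2)
Step 8: enter (3,2), '.' pass, move up to (2,2)
Step 9: enter (2,2), '.' pass, move up to (1,2)
Step 10: enter (1,2), '.' pass, move up to (0,2)
Step 11: enter (0,2), '.' pass, move up to (-1,2)
Step 12: at (-1,2) — EXIT via top edge, pos 2
Path length (cell visits): 11

Answer: 11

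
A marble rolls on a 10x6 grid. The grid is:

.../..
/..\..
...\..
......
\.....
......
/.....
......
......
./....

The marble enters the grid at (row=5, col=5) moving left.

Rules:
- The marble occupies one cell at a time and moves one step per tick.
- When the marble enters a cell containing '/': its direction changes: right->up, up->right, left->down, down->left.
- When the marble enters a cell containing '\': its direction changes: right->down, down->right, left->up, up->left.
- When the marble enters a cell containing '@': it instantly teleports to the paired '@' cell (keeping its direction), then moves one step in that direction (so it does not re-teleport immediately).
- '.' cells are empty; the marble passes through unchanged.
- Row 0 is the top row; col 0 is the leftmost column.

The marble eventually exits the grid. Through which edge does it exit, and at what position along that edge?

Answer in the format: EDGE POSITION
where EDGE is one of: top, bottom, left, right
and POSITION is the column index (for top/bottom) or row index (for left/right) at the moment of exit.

Step 1: enter (5,5), '.' pass, move left to (5,4)
Step 2: enter (5,4), '.' pass, move left to (5,3)
Step 3: enter (5,3), '.' pass, move left to (5,2)
Step 4: enter (5,2), '.' pass, move left to (5,1)
Step 5: enter (5,1), '.' pass, move left to (5,0)
Step 6: enter (5,0), '.' pass, move left to (5,-1)
Step 7: at (5,-1) — EXIT via left edge, pos 5

Answer: left 5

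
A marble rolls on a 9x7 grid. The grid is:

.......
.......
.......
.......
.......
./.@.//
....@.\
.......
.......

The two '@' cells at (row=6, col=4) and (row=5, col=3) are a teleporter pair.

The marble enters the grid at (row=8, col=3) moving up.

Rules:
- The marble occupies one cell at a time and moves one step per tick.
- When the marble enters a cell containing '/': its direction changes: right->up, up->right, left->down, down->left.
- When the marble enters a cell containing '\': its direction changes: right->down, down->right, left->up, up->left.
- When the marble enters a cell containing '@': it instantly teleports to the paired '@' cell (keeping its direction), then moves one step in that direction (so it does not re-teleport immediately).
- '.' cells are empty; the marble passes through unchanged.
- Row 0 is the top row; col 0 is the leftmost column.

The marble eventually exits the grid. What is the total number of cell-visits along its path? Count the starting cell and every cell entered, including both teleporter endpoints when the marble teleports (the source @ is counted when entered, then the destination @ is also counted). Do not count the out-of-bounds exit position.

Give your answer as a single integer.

Step 1: enter (8,3), '.' pass, move up to (7,3)
Step 2: enter (7,3), '.' pass, move up to (6,3)
Step 3: enter (6,3), '.' pass, move up to (5,3)
Step 4: enter (5,3), '@' teleport (5,3)->(6,4), also enter (6,4), move up to (5,4)
Step 5: enter (5,4), '.' pass, move up to (4,4)
Step 6: enter (4,4), '.' pass, move up to (3,4)
Step 7: enter (3,4), '.' pass, move up to (2,4)
Step 8: enter (2,4), '.' pass, move up to (1,4)
Step 9: enter (1,4), '.' pass, move up to (0,4)
Step 10: enter (0,4), '.' pass, move up to (-1,4)
Step 11: at (-1,4) — EXIT via top edge, pos 4
Path length (cell visits): 11

Answer: 11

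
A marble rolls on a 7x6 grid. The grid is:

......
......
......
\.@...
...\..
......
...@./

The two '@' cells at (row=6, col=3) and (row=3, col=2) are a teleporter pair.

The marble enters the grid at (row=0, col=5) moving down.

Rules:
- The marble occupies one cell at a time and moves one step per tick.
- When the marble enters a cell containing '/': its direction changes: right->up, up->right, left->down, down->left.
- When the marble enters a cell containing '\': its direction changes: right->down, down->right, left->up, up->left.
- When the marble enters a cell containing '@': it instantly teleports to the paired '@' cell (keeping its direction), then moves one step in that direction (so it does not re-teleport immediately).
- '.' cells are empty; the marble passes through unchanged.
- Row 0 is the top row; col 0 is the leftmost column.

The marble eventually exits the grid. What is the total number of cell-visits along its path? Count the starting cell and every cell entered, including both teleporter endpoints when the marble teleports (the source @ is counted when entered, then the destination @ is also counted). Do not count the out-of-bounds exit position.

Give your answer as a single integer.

Step 1: enter (0,5), '.' pass, move down to (1,5)
Step 2: enter (1,5), '.' pass, move down to (2,5)
Step 3: enter (2,5), '.' pass, move down to (3,5)
Step 4: enter (3,5), '.' pass, move down to (4,5)
Step 5: enter (4,5), '.' pass, move down to (5,5)
Step 6: enter (5,5), '.' pass, move down to (6,5)
Step 7: enter (6,5), '/' deflects down->left, move left to (6,4)
Step 8: enter (6,4), '.' pass, move left to (6,3)
Step 9: enter (6,3), '@' teleport (6,3)->(3,2), also enter (3,2), move left to (3,1)
Step 10: enter (3,1), '.' pass, move left to (3,0)
Step 11: enter (3,0), '\' deflects left->up, move up to (2,0)
Step 12: enter (2,0), '.' pass, move up to (1,0)
Step 13: enter (1,0), '.' pass, move up to (0,0)
Step 14: enter (0,0), '.' pass, move up to (-1,0)
Step 15: at (-1,0) — EXIT via top edge, pos 0
Path length (cell visits): 15

Answer: 15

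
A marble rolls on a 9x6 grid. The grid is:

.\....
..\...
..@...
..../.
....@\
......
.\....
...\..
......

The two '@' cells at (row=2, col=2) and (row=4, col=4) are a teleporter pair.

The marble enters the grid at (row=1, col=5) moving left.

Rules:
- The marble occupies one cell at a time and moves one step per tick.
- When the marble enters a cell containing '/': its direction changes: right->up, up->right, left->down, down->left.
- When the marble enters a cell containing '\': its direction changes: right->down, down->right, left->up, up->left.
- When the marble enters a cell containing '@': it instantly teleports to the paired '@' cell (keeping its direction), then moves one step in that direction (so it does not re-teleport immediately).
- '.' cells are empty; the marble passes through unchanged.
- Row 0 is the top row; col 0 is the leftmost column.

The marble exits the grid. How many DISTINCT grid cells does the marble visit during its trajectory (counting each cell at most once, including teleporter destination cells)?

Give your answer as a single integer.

Answer: 5

Derivation:
Step 1: enter (1,5), '.' pass, move left to (1,4)
Step 2: enter (1,4), '.' pass, move left to (1,3)
Step 3: enter (1,3), '.' pass, move left to (1,2)
Step 4: enter (1,2), '\' deflects left->up, move up to (0,2)
Step 5: enter (0,2), '.' pass, move up to (-1,2)
Step 6: at (-1,2) — EXIT via top edge, pos 2
Distinct cells visited: 5 (path length 5)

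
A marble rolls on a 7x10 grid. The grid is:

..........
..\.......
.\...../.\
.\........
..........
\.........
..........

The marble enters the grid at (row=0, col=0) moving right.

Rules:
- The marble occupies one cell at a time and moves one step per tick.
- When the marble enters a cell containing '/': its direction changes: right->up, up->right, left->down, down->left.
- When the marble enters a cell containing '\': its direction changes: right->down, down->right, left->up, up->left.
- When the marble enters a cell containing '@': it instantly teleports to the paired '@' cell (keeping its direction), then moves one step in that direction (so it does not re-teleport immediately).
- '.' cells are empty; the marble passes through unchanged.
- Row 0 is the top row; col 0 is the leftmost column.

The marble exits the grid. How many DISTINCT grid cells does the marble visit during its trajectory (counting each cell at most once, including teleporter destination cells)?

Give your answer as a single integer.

Step 1: enter (0,0), '.' pass, move right to (0,1)
Step 2: enter (0,1), '.' pass, move right to (0,2)
Step 3: enter (0,2), '.' pass, move right to (0,3)
Step 4: enter (0,3), '.' pass, move right to (0,4)
Step 5: enter (0,4), '.' pass, move right to (0,5)
Step 6: enter (0,5), '.' pass, move right to (0,6)
Step 7: enter (0,6), '.' pass, move right to (0,7)
Step 8: enter (0,7), '.' pass, move right to (0,8)
Step 9: enter (0,8), '.' pass, move right to (0,9)
Step 10: enter (0,9), '.' pass, move right to (0,10)
Step 11: at (0,10) — EXIT via right edge, pos 0
Distinct cells visited: 10 (path length 10)

Answer: 10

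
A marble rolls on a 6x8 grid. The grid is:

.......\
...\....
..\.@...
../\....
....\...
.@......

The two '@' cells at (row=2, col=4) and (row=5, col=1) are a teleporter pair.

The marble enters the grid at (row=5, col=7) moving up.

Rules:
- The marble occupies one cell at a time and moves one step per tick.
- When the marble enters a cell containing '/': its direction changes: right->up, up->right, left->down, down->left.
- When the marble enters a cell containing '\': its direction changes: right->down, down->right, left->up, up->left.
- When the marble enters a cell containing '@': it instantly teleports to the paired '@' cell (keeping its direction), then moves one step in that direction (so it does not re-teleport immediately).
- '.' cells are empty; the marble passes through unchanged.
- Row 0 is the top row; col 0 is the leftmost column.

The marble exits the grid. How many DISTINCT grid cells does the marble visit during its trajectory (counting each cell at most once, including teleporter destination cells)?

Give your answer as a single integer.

Answer: 13

Derivation:
Step 1: enter (5,7), '.' pass, move up to (4,7)
Step 2: enter (4,7), '.' pass, move up to (3,7)
Step 3: enter (3,7), '.' pass, move up to (2,7)
Step 4: enter (2,7), '.' pass, move up to (1,7)
Step 5: enter (1,7), '.' pass, move up to (0,7)
Step 6: enter (0,7), '\' deflects up->left, move left to (0,6)
Step 7: enter (0,6), '.' pass, move left to (0,5)
Step 8: enter (0,5), '.' pass, move left to (0,4)
Step 9: enter (0,4), '.' pass, move left to (0,3)
Step 10: enter (0,3), '.' pass, move left to (0,2)
Step 11: enter (0,2), '.' pass, move left to (0,1)
Step 12: enter (0,1), '.' pass, move left to (0,0)
Step 13: enter (0,0), '.' pass, move left to (0,-1)
Step 14: at (0,-1) — EXIT via left edge, pos 0
Distinct cells visited: 13 (path length 13)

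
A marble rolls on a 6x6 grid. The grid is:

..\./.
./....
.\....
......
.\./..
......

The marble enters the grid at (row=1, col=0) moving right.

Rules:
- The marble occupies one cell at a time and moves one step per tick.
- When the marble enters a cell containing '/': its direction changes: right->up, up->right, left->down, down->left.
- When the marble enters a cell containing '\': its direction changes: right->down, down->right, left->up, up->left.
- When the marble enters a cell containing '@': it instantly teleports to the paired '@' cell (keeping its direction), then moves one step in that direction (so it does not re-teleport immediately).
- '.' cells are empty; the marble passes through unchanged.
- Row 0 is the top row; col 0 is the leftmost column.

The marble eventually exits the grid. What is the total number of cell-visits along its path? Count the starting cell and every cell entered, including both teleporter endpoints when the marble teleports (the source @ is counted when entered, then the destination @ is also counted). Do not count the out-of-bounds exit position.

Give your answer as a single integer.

Step 1: enter (1,0), '.' pass, move right to (1,1)
Step 2: enter (1,1), '/' deflects right->up, move up to (0,1)
Step 3: enter (0,1), '.' pass, move up to (-1,1)
Step 4: at (-1,1) — EXIT via top edge, pos 1
Path length (cell visits): 3

Answer: 3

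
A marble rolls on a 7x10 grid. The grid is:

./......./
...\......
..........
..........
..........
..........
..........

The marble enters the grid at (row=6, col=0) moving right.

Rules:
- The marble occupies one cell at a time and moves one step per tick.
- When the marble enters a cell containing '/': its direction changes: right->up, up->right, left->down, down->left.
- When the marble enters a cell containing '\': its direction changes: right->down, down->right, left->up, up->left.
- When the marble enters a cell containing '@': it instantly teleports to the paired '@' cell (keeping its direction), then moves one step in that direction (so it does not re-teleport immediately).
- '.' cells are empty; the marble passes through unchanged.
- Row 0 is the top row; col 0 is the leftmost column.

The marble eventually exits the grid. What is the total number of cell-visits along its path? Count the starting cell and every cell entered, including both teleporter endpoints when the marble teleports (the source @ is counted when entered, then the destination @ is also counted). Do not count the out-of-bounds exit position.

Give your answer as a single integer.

Answer: 10

Derivation:
Step 1: enter (6,0), '.' pass, move right to (6,1)
Step 2: enter (6,1), '.' pass, move right to (6,2)
Step 3: enter (6,2), '.' pass, move right to (6,3)
Step 4: enter (6,3), '.' pass, move right to (6,4)
Step 5: enter (6,4), '.' pass, move right to (6,5)
Step 6: enter (6,5), '.' pass, move right to (6,6)
Step 7: enter (6,6), '.' pass, move right to (6,7)
Step 8: enter (6,7), '.' pass, move right to (6,8)
Step 9: enter (6,8), '.' pass, move right to (6,9)
Step 10: enter (6,9), '.' pass, move right to (6,10)
Step 11: at (6,10) — EXIT via right edge, pos 6
Path length (cell visits): 10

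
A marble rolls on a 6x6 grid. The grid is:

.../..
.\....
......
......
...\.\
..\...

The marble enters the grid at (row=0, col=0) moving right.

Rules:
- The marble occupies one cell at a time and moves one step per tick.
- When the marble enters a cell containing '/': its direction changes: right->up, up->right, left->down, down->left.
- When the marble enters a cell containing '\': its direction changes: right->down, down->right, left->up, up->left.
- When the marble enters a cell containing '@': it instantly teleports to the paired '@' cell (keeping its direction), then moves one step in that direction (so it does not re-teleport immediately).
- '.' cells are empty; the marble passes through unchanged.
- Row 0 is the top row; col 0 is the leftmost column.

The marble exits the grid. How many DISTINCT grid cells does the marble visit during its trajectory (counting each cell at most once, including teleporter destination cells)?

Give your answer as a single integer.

Answer: 4

Derivation:
Step 1: enter (0,0), '.' pass, move right to (0,1)
Step 2: enter (0,1), '.' pass, move right to (0,2)
Step 3: enter (0,2), '.' pass, move right to (0,3)
Step 4: enter (0,3), '/' deflects right->up, move up to (-1,3)
Step 5: at (-1,3) — EXIT via top edge, pos 3
Distinct cells visited: 4 (path length 4)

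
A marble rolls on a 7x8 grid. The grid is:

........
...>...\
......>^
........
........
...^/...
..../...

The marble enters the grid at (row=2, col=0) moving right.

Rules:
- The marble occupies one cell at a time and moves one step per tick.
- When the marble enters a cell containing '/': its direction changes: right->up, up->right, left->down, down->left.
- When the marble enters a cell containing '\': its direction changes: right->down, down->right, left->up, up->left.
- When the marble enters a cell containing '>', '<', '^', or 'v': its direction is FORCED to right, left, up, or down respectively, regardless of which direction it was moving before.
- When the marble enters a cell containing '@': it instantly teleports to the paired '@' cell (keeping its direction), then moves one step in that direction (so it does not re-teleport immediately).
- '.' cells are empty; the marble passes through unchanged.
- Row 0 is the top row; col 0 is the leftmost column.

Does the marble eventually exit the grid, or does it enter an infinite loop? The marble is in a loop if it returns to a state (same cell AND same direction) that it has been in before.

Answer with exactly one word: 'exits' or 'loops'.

Answer: loops

Derivation:
Step 1: enter (2,0), '.' pass, move right to (2,1)
Step 2: enter (2,1), '.' pass, move right to (2,2)
Step 3: enter (2,2), '.' pass, move right to (2,3)
Step 4: enter (2,3), '.' pass, move right to (2,4)
Step 5: enter (2,4), '.' pass, move right to (2,5)
Step 6: enter (2,5), '.' pass, move right to (2,6)
Step 7: enter (2,6), '>' forces right->right, move right to (2,7)
Step 8: enter (2,7), '^' forces right->up, move up to (1,7)
Step 9: enter (1,7), '\' deflects up->left, move left to (1,6)
Step 10: enter (1,6), '.' pass, move left to (1,5)
Step 11: enter (1,5), '.' pass, move left to (1,4)
Step 12: enter (1,4), '.' pass, move left to (1,3)
Step 13: enter (1,3), '>' forces left->right, move right to (1,4)
Step 14: enter (1,4), '.' pass, move right to (1,5)
Step 15: enter (1,5), '.' pass, move right to (1,6)
Step 16: enter (1,6), '.' pass, move right to (1,7)
Step 17: enter (1,7), '\' deflects right->down, move down to (2,7)
Step 18: enter (2,7), '^' forces down->up, move up to (1,7)
Step 19: at (1,7) dir=up — LOOP DETECTED (seen before)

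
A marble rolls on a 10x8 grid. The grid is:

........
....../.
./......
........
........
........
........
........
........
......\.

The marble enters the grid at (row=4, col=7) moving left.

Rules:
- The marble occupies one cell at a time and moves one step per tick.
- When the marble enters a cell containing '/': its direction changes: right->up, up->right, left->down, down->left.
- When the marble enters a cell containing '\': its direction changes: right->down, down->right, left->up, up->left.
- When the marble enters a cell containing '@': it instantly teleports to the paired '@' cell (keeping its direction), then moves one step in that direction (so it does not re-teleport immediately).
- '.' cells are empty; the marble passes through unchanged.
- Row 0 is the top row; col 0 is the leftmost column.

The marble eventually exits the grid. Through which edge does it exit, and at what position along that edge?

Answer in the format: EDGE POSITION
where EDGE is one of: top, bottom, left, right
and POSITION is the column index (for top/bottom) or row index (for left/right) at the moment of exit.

Step 1: enter (4,7), '.' pass, move left to (4,6)
Step 2: enter (4,6), '.' pass, move left to (4,5)
Step 3: enter (4,5), '.' pass, move left to (4,4)
Step 4: enter (4,4), '.' pass, move left to (4,3)
Step 5: enter (4,3), '.' pass, move left to (4,2)
Step 6: enter (4,2), '.' pass, move left to (4,1)
Step 7: enter (4,1), '.' pass, move left to (4,0)
Step 8: enter (4,0), '.' pass, move left to (4,-1)
Step 9: at (4,-1) — EXIT via left edge, pos 4

Answer: left 4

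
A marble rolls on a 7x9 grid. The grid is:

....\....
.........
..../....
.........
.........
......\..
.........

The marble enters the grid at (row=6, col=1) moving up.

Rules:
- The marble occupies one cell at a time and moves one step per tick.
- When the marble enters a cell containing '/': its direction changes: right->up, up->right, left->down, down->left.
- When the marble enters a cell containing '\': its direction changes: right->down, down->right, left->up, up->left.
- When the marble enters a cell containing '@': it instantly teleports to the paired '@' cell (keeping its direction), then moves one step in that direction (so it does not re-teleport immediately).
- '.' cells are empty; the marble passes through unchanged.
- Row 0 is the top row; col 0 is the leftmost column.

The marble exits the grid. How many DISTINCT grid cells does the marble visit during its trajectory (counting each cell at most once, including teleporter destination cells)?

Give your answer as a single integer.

Step 1: enter (6,1), '.' pass, move up to (5,1)
Step 2: enter (5,1), '.' pass, move up to (4,1)
Step 3: enter (4,1), '.' pass, move up to (3,1)
Step 4: enter (3,1), '.' pass, move up to (2,1)
Step 5: enter (2,1), '.' pass, move up to (1,1)
Step 6: enter (1,1), '.' pass, move up to (0,1)
Step 7: enter (0,1), '.' pass, move up to (-1,1)
Step 8: at (-1,1) — EXIT via top edge, pos 1
Distinct cells visited: 7 (path length 7)

Answer: 7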